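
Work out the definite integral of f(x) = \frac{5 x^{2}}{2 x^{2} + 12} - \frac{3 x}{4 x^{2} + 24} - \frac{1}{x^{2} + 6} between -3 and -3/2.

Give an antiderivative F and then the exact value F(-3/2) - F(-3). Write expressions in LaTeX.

Antiderivative: F(x) = \frac{5 x}{2} - \frac{3 \log{\left(x^{2} + 6 \right)}}{8} - \frac{8 \sqrt{6} \operatorname{atan}{\left(\frac{\sqrt{6} x}{6} \right)}}{3}; value = - \frac{8 \sqrt{6} \operatorname{atan}{\left(\frac{\sqrt{6}}{2} \right)}}{3} - \frac{3 \log{\left(\frac{33}{4} \right)}}{8} + \frac{3 \log{\left(15 \right)}}{8} + \frac{8 \sqrt{6} \operatorname{atan}{\left(\frac{\sqrt{6}}{4} \right)}}{3} + \frac{15}{4}

Integrate term by term and add the pieces.
F(x) = \frac{5 x}{2} - \frac{3 \log{\left(x^{2} + 6 \right)}}{8} - \frac{8 \sqrt{6} \operatorname{atan}{\left(\frac{\sqrt{6} x}{6} \right)}}{3} is an antiderivative of f.
Check: d/dx[\frac{5 x}{2} - \frac{3 \log{\left(x^{2} + 6 \right)}}{8} - \frac{8 \sqrt{6} \operatorname{atan}{\left(\frac{\sqrt{6} x}{6} \right)}}{3}] = \frac{10 x^{2} - 3 x - 4}{4 x^{2} + 24}, which equals f(x).
F(-3/2) = - \frac{15}{4} - \frac{3 \log{\left(\frac{33}{4} \right)}}{8} + \frac{8 \sqrt{6} \operatorname{atan}{\left(\frac{\sqrt{6}}{4} \right)}}{3}; F(-3) = - \frac{15}{2} - \frac{3 \log{\left(15 \right)}}{8} + \frac{8 \sqrt{6} \operatorname{atan}{\left(\frac{\sqrt{6}}{2} \right)}}{3}.
Integral = F(-3/2) - F(-3) = - \frac{8 \sqrt{6} \operatorname{atan}{\left(\frac{\sqrt{6}}{2} \right)}}{3} - \frac{3 \log{\left(\frac{33}{4} \right)}}{8} + \frac{3 \log{\left(15 \right)}}{8} + \frac{8 \sqrt{6} \operatorname{atan}{\left(\frac{\sqrt{6}}{4} \right)}}{3} + \frac{15}{4}.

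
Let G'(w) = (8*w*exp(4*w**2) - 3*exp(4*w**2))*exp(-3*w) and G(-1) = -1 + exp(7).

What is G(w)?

The substitution u = 4*w**2 - 3*w works: G'(w) is exactly (dG/du)*(du/dw) for that inner function.
A general antiderivative is exp(4*w**2 - 3*w) + C.
The condition gives C = -1 + exp(7) - (exp(7)) = -1.
So G(w) = -1 + exp(-3*w)*exp(4*w**2).
Check: d/dw[-1 + exp(-3*w)*exp(4*w**2)] = (8*w*exp(4*w**2) - 3*exp(4*w**2))*exp(-3*w) = G'(w).

G(w) = -1 + exp(-3*w)*exp(4*w**2)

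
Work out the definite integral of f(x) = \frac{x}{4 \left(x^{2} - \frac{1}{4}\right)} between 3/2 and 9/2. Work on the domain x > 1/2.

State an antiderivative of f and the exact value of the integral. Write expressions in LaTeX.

Antiderivative: F(x) = \frac{\log{\left(4 x^{2} - 1 \right)}}{8}; value = - \frac{\log{\left(8 \right)}}{8} + \frac{\log{\left(80 \right)}}{8}

Factor the denominator (\left(2 x - 1\right) \left(2 x + 1\right)) and decompose: f = \frac{1}{4 \left(2 x + 1\right)} + \frac{1}{4 \left(2 x - 1\right)}; each piece integrates to a log, atan, or power term.
F(x) = \frac{\log{\left(4 x^{2} - 1 \right)}}{8} is an antiderivative of f.
Check: d/dx[\frac{\log{\left(4 x^{2} - 1 \right)}}{8}] = \frac{x}{4 x^{2} - 1}, which equals f(x).
F(9/2) = \frac{\log{\left(80 \right)}}{8}; F(3/2) = \frac{\log{\left(8 \right)}}{8}.
Integral = F(9/2) - F(3/2) = - \frac{\log{\left(8 \right)}}{8} + \frac{\log{\left(80 \right)}}{8}.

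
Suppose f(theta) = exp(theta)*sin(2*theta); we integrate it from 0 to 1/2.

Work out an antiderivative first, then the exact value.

An antiderivative F(theta) passes only if d/dtheta[F] lands on f(theta) exactly.
F(theta) = exp(theta)*sin(2*theta)/5 - 2*exp(theta)*cos(2*theta)/5 is an antiderivative of f.
Check: d/dtheta[exp(theta)*sin(2*theta)/5 - 2*exp(theta)*cos(2*theta)/5] = exp(theta)*sin(2*theta) = f(theta).
F(1/2) = -2*exp(1/2)*cos(1)/5 + exp(1/2)*sin(1)/5; F(0) = -2/5.
Integral = F(1/2) - F(0) = -2*exp(1/2)*cos(1)/5 + exp(1/2)*sin(1)/5 + 2/5.

Antiderivative: F(theta) = exp(theta)*sin(2*theta)/5 - 2*exp(theta)*cos(2*theta)/5; value = -2*exp(1/2)*cos(1)/5 + exp(1/2)*sin(1)/5 + 2/5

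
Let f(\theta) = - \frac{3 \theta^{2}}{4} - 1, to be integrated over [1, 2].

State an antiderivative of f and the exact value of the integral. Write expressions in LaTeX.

An antiderivative F(\theta) passes only if d/d\theta[F] lands on f(\theta) exactly.
F(\theta) = - \frac{\theta^{3}}{4} - \theta is an antiderivative of f.
Check: d/d\theta[- \frac{\theta^{3}}{4} - \theta] = - \frac{3 \theta^{2}}{4} - 1 = f(\theta).
F(2) = -4; F(1) = - \frac{5}{4}.
Integral = F(2) - F(1) = - \frac{11}{4}.

Antiderivative: F(\theta) = - \frac{\theta^{3}}{4} - \theta; value = - \frac{11}{4}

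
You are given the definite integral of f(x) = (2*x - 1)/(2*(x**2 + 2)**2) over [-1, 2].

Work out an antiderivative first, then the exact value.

Antiderivative: F(x) = (-sqrt(2)*x**2*atan(sqrt(2)*x/2) - 2*x - 2*sqrt(2)*atan(sqrt(2)*x/2) - 8)/(16*x**2 + 32); value = -sqrt(2)*atan(sqrt(2))/16 - sqrt(2)*atan(sqrt(2)/2)/16

For F(x) to be correct the identity F'(x) - f(x) = 0 must hold.
F(x) = (-sqrt(2)*x**2*atan(sqrt(2)*x/2) - 2*x - 2*sqrt(2)*atan(sqrt(2)*x/2) - 8)/(16*x**2 + 32) is an antiderivative of f.
Check: d/dx[(-sqrt(2)*x**2*atan(sqrt(2)*x/2) - 2*x - 2*sqrt(2)*atan(sqrt(2)*x/2) - 8)/(16*x**2 + 32)] = (2*x - 1)/(2*x**4 + 8*x**2 + 8), which equals f(x).
F(2) = -1/8 - sqrt(2)*atan(sqrt(2))/16; F(-1) = -1/8 + sqrt(2)*atan(sqrt(2)/2)/16.
Integral = F(2) - F(-1) = -sqrt(2)*atan(sqrt(2))/16 - sqrt(2)*atan(sqrt(2)/2)/16.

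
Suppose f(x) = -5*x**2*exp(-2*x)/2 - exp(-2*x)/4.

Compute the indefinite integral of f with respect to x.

f has the shape u'v + uv' for u = 5*x**2/4 + 5*x/4 + 3/4 and v = exp(-2*x) — it is the derivative of the product u*v.
Check: d/dx[(5*x**2 + 5*x + 3)*exp(-2*x)/4] = (-10*x**2 - 1)*exp(-2*x)/4, which equals f(x).

F(x) = (5*x**2 + 5*x + 3)*exp(-2*x)/4 + C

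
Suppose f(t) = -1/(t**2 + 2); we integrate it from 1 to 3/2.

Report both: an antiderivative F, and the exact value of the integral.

A first test for any F(t): its t-derivative must equal f(t) identically.
F(t) = -sqrt(2)*atan(sqrt(2)*t/2)/2 is an antiderivative of f.
Check: d/dt[-sqrt(2)*atan(sqrt(2)*t/2)/2] = -1/(t**2 + 2) = f(t).
F(3/2) = -sqrt(2)*atan(3*sqrt(2)/4)/2; F(1) = -sqrt(2)*atan(sqrt(2)/2)/2.
Integral = F(3/2) - F(1) = -sqrt(2)*atan(3*sqrt(2)/4)/2 + sqrt(2)*atan(sqrt(2)/2)/2.

Antiderivative: F(t) = -sqrt(2)*atan(sqrt(2)*t/2)/2; value = -sqrt(2)*atan(3*sqrt(2)/4)/2 + sqrt(2)*atan(sqrt(2)/2)/2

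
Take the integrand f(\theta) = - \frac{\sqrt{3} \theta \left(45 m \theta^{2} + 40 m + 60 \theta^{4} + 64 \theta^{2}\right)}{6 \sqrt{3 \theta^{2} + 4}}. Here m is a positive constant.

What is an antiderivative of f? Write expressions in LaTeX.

f has the shape u'v + uv' for u = \sqrt{\theta^{2} + \frac{4}{3}} and v = - \frac{5 m \theta^{2}}{2} - 2 \theta^{4} — it is the derivative of the product u*v.
Check: d/d\theta[\frac{\sqrt{3} \theta^{2} \left(- 5 m - 4 \theta^{2}\right) \sqrt{3 \theta^{2} + 4}}{6}] = \frac{- 45 \sqrt{3} m \theta^{3} - 40 \sqrt{3} m \theta - 60 \sqrt{3} \theta^{5} - 64 \sqrt{3} \theta^{3}}{6 \sqrt{3 \theta^{2} + 4}}, which equals f(\theta).

An antiderivative is F(\theta) = \frac{\sqrt{3} \theta^{2} \left(- 5 m - 4 \theta^{2}\right) \sqrt{3 \theta^{2} + 4}}{6}.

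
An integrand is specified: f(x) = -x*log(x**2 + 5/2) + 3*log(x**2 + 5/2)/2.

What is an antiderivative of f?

An antiderivative is F(x) = -(2*x**2*log(x**2 + 5/2) - 2*x**2 - 6*x*log(x**2 + 5/2) + 12*x + 5*log(x**2 + 5/2) - 6*sqrt(10)*atan(sqrt(10)*x/5))/4.

Integrate term by term and add the pieces.
Check: d/dx[-(2*x**2*log(x**2 + 5/2) - 2*x**2 - 6*x*log(x**2 + 5/2) + 12*x + 5*log(x**2 + 5/2) - 6*sqrt(10)*atan(sqrt(10)*x/5))/4] = -x*log(x**2 + 5/2) + 3*log(x**2 + 5/2)/2 = f(x).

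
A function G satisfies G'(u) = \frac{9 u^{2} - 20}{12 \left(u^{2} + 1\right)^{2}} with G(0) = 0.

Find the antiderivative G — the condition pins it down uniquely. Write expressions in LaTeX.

The proposed G(u) is checked by its d/du: the result must match the given G'(u).
A general antiderivative is - \frac{29 u}{24 u^{2} + 24} - \frac{11 \operatorname{atan}{\left(u \right)}}{24} + C.
The condition gives C = 0 - (0) = 0.
So G(u) = - \frac{29 u}{24 u^{2} + 24} - \frac{11 \operatorname{atan}{\left(u \right)}}{24}.
Check: d/du[- \frac{29 u}{24 u^{2} + 24} - \frac{11 \operatorname{atan}{\left(u \right)}}{24}] = \frac{9 u^{2} - 20}{12 u^{4} + 24 u^{2} + 12}, which equals G'(u).

G(u) = - \frac{29 u}{24 u^{2} + 24} - \frac{11 \operatorname{atan}{\left(u \right)}}{24}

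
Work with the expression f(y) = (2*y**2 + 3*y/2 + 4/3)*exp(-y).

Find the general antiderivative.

F(y) = (-12*y**2 - 33*y - 41)*exp(-y)/6 + C

f has the shape u'v + uv' for u = -2*y**2 - 11*y/2 - 41/6 and v = exp(-y) — it is the derivative of the product u*v.
Check: d/dy[(-12*y**2 - 33*y - 41)*exp(-y)/6] = (12*y**2 + 9*y + 8)*exp(-y)/6, which equals f(y).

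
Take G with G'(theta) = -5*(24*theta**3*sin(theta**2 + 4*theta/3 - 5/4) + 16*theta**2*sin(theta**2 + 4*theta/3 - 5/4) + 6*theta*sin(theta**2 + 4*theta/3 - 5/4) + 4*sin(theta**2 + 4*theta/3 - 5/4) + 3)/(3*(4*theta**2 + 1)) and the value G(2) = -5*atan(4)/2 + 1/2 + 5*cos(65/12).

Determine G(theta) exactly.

G(theta) = 5*cos(theta**2 + 4*theta/3 - 5/4) - 5*atan(2*theta)/2 + 1/2

A candidate passes only if d/dtheta[G] lands on the given G'(theta) exactly.
A general antiderivative is 5*cos(theta**2 + 4*theta/3 - 5/4) - 5*atan(2*theta)/2 + C.
The condition gives C = -5*atan(4)/2 + 1/2 + 5*cos(65/12) - (-5*atan(4)/2 + 5*cos(65/12)) = 1/2.
So G(theta) = 5*cos(theta**2 + 4*theta/3 - 5/4) - 5*atan(2*theta)/2 + 1/2.
Check: d/dtheta[5*cos(theta**2 + 4*theta/3 - 5/4) - 5*atan(2*theta)/2 + 1/2] = (-120*theta**3*sin(theta**2 + 4*theta/3 - 5/4) - 80*theta**2*sin(theta**2 + 4*theta/3 - 5/4) - 30*theta*sin(theta**2 + 4*theta/3 - 5/4) - 20*sin(theta**2 + 4*theta/3 - 5/4) - 15)/(12*theta**2 + 3), which equals G'(theta).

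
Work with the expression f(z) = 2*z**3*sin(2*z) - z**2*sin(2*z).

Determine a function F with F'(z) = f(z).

An antiderivative is F(z) = -z**3*cos(2*z) + 3*z**2*sin(2*z)/2 + z**2*cos(2*z)/2 - z*sin(2*z)/2 + 3*z*cos(2*z)/2 - 3*sin(2*z)/4 - cos(2*z)/4.

Integrate term by term and add the pieces.
Check: d/dz[-z**3*cos(2*z) + 3*z**2*sin(2*z)/2 + z**2*cos(2*z)/2 - z*sin(2*z)/2 + 3*z*cos(2*z)/2 - 3*sin(2*z)/4 - cos(2*z)/4] = 2*z**3*sin(2*z) - z**2*sin(2*z) = f(z).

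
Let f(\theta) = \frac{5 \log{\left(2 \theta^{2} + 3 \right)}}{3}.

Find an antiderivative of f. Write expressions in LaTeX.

An antiderivative is F(\theta) = \frac{5 \left(\theta \log{\left(2 \theta^{2} + 3 \right)} - 2 \theta + \sqrt{6} \operatorname{atan}{\left(\frac{\sqrt{6} \theta}{3} \right)}\right)}{3}.

Any candidate F(\theta) must reproduce f(\theta) exactly when differentiated.
Check: d/d\theta[\frac{5 \left(\theta \log{\left(2 \theta^{2} + 3 \right)} - 2 \theta + \sqrt{6} \operatorname{atan}{\left(\frac{\sqrt{6} \theta}{3} \right)}\right)}{3}] = \frac{5 \log{\left(2 \theta^{2} + 3 \right)}}{3} = f(\theta).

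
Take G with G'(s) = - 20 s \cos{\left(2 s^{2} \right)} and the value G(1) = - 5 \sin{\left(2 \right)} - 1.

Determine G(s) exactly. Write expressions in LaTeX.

G(s) = - 5 \sin{\left(2 s^{2} \right)} - 1

G'(s) matches the chain-rule pattern g'(h)*h' with inner function h(s) = 2 s^{2}; substituting u = h(s) collapses the integral.
A general antiderivative is - 5 \sin{\left(2 s^{2} \right)} + C.
The condition gives C = - 5 \sin{\left(2 \right)} - 1 - (- 5 \sin{\left(2 \right)}) = -1.
So G(s) = - 5 \sin{\left(2 s^{2} \right)} - 1.
Check: d/ds[- 5 \sin{\left(2 s^{2} \right)} - 1] = - 20 s \cos{\left(2 s^{2} \right)} = G'(s).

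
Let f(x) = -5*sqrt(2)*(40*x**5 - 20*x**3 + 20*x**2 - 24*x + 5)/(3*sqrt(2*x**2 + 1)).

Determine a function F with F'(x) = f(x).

Recognize the product-rule pattern: f = u'v + uv' with u = 5*sqrt(4*x**2 + 2), v = -4*x**4/3 + 2*x**2 - 5*x/3 + 2, so integration by parts undoes it.
Check: d/dx[-20*sqrt(2)*x**4*sqrt(2*x**2 + 1)/3 + 10*sqrt(2)*x**2*sqrt(2*x**2 + 1) - 25*sqrt(2)*x*sqrt(2*x**2 + 1)/3 + 10*sqrt(2)*sqrt(2*x**2 + 1)] = (-200*sqrt(2)*x**5 + 100*sqrt(2)*x**3 - 100*sqrt(2)*x**2 + 120*sqrt(2)*x - 25*sqrt(2))/(3*sqrt(2*x**2 + 1)), which equals f(x).

An antiderivative is F(x) = -20*sqrt(2)*x**4*sqrt(2*x**2 + 1)/3 + 10*sqrt(2)*x**2*sqrt(2*x**2 + 1) - 25*sqrt(2)*x*sqrt(2*x**2 + 1)/3 + 10*sqrt(2)*sqrt(2*x**2 + 1).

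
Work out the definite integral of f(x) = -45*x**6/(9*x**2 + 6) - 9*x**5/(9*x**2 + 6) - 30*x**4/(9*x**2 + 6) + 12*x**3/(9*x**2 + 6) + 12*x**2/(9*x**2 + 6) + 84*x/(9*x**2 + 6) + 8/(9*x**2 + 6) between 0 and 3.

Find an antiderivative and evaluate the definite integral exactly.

Antiderivative: F(x) = -x**5 - x**4/4 + x**2 + 4*x/3 + 4*log(3*x**2 + 2); value = -1001/4 - 4*log(2) + 4*log(29)

Integrate term by term and add the pieces.
F(x) = -x**5 - x**4/4 + x**2 + 4*x/3 + 4*log(3*x**2 + 2) is an antiderivative of f.
Check: d/dx[-x**5 - x**4/4 + x**2 + 4*x/3 + 4*log(3*x**2 + 2)] = (-45*x**6 - 9*x**5 - 30*x**4 + 12*x**3 + 12*x**2 + 84*x + 8)/(9*x**2 + 6), which equals f(x).
F(3) = -1001/4 + 4*log(29); F(0) = 4*log(2).
Integral = F(3) - F(0) = -1001/4 - 4*log(2) + 4*log(29).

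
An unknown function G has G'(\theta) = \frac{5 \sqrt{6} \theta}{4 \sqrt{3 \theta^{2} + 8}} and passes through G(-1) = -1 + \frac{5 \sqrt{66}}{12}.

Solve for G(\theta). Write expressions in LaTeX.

G(\theta) = \frac{5 \sqrt{6} \sqrt{3 \theta^{2} + 8} - 12}{12}

The substitution u = \frac{\theta^{2}}{2} + \frac{4}{3} works: G'(\theta) is exactly (dG/du)*(du/d\theta) for that inner function.
A general antiderivative is \frac{5 \sqrt{\frac{\theta^{2}}{2} + \frac{4}{3}}}{2} + C.
The condition gives C = -1 + \frac{5 \sqrt{66}}{12} - (\frac{5 \sqrt{66}}{12}) = -1.
So G(\theta) = \frac{5 \sqrt{6} \sqrt{3 \theta^{2} + 8} - 12}{12}.
Check: d/d\theta[\frac{5 \sqrt{6} \sqrt{3 \theta^{2} + 8} - 12}{12}] = \frac{5 \sqrt{6} \theta}{4 \sqrt{3 \theta^{2} + 8}} = G'(\theta).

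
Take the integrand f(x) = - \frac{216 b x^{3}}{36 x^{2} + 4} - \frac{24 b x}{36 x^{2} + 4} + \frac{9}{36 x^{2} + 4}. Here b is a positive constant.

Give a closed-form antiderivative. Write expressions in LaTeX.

Integrate term by term and add the pieces.
Check: d/dx[- \frac{3 \left(4 b x^{2} - \operatorname{atan}{\left(3 x \right)}\right)}{4}] = \frac{- 216 b x^{3} - 24 b x + 9}{36 x^{2} + 4}, which equals f(x).

An antiderivative is F(x) = - \frac{3 \left(4 b x^{2} - \operatorname{atan}{\left(3 x \right)}\right)}{4}.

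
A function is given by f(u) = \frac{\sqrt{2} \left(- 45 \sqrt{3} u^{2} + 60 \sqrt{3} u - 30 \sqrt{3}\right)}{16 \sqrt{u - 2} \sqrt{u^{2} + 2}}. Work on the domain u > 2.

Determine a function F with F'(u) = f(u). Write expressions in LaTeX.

An antiderivative is F(u) = - \frac{15 \sqrt{\frac{3 u}{2} - 3} \sqrt{u^{2} + 2}}{4}.

f has the shape v'r + vr' for v = - \frac{15 \sqrt{\frac{3 u}{2} - 3}}{4} and r = \sqrt{u^{2} + 2} — it is the derivative of the product v*r.
Check: d/du[- \frac{15 \sqrt{\frac{3 u}{2} - 3} \sqrt{u^{2} + 2}}{4}] = \frac{\sqrt{2} \left(- 45 \sqrt{3} u^{2} + 60 \sqrt{3} u - 30 \sqrt{3}\right)}{16 \sqrt{u - 2} \sqrt{u^{2} + 2}} = f(u).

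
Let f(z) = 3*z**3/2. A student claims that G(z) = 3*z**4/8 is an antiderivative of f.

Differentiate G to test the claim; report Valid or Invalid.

d/dz[G] = 3*z**3/2
This equals f(z) exactly, so the claim holds.

Valid - differentiating G returns exactly f.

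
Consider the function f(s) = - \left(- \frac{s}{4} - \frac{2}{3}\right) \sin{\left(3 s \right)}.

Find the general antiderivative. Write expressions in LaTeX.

A first test for any F(s): its s-derivative must equal f(s) identically.
Check: d/ds[- \frac{3 s \cos{\left(3 s \right)} - \sin{\left(3 s \right)} + 8 \cos{\left(3 s \right)}}{36}] = \frac{s \sin{\left(3 s \right)}}{4} + \frac{2 \sin{\left(3 s \right)}}{3}, which equals f(s).

F(s) = - \frac{3 s \cos{\left(3 s \right)} - \sin{\left(3 s \right)} + 8 \cos{\left(3 s \right)}}{36} + C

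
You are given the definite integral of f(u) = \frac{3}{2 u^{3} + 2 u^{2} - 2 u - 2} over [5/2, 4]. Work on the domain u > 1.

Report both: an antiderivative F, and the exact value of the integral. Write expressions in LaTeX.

Factor the denominator (2 \left(u - 1\right) \left(u + 1\right)^{2}) and decompose: f = - \frac{3}{8 \left(u + 1\right)} - \frac{3}{4 \left(u + 1\right)^{2}} + \frac{3}{8 \left(u - 1\right)}; each piece integrates to a log, atan, or power term.
F(u) = \frac{3 \log{\left(u - 1 \right)}}{8} - \frac{3 \log{\left(u + 1 \right)}}{8} + \frac{3}{4 u + 4} is an antiderivative of f.
Check: d/du[\frac{3 \log{\left(u - 1 \right)}}{8} - \frac{3 \log{\left(u + 1 \right)}}{8} + \frac{3}{4 u + 4}] = \frac{3}{2 u^{3} + 2 u^{2} - 2 u - 2} = f(u).
F(4) = - \frac{3 \log{\left(5 \right)}}{8} + \frac{3}{20} + \frac{3 \log{\left(3 \right)}}{8}; F(5/2) = - \frac{3 \log{\left(\frac{7}{2} \right)}}{8} + \frac{3 \log{\left(\frac{3}{2} \right)}}{8} + \frac{3}{14}.
Integral = F(4) - F(5/2) = - \frac{3 \log{\left(5 \right)}}{8} - \frac{3 \log{\left(\frac{3}{2} \right)}}{8} - \frac{9}{140} + \frac{3 \log{\left(3 \right)}}{8} + \frac{3 \log{\left(\frac{7}{2} \right)}}{8}.

Antiderivative: F(u) = \frac{3 \log{\left(u - 1 \right)}}{8} - \frac{3 \log{\left(u + 1 \right)}}{8} + \frac{3}{4 u + 4}; value = - \frac{3 \log{\left(5 \right)}}{8} - \frac{3 \log{\left(\frac{3}{2} \right)}}{8} - \frac{9}{140} + \frac{3 \log{\left(3 \right)}}{8} + \frac{3 \log{\left(\frac{7}{2} \right)}}{8}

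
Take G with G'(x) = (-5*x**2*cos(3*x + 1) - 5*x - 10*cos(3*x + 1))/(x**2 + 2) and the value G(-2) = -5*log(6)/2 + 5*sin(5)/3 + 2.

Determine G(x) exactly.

G(x) = -5*log(x**2 + 2)/2 - 5*sin(3*x + 1)/3 + 2

Since d/dx undoes antidifferentiation here, G(x) must give back the stated G'(x).
A general antiderivative is -5*log(x**2 + 2)/2 - 5*sin(3*x + 1)/3 + C.
The condition gives C = -5*log(6)/2 + 5*sin(5)/3 + 2 - (-5*log(6)/2 + 5*sin(5)/3) = 2.
So G(x) = -5*log(x**2 + 2)/2 - 5*sin(3*x + 1)/3 + 2.
Check: d/dx[-5*log(x**2 + 2)/2 - 5*sin(3*x + 1)/3 + 2] = (-5*x**2*cos(3*x + 1) - 5*x - 10*cos(3*x + 1))/(x**2 + 2) = G'(x).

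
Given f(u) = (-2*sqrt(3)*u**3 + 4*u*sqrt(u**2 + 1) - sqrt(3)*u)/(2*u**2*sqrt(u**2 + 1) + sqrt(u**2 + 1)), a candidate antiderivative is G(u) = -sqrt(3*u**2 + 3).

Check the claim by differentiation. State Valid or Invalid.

d/du[G] = -sqrt(3)*u/sqrt(u**2 + 1)
d/du[G] - f(u) = -4*u/(2*u**2 + 1) != 0.

Invalid: d/du[G] - f = -4*u/(2*u**2 + 1), which is not 0.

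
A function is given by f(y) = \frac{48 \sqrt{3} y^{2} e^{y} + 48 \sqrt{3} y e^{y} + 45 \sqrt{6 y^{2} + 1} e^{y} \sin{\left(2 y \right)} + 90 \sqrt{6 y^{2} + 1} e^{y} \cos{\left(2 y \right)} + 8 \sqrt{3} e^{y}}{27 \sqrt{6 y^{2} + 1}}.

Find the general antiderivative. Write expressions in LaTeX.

f has the shape u'v + uv' for u = \frac{8 \sqrt{2 y^{2} + \frac{1}{3}}}{9} + \frac{5 \sin{\left(2 y \right)}}{3} and v = e^{y} — it is the derivative of the product u*v.
Check: d/dy[\frac{\sqrt{3} \left(8 \sqrt{6 y^{2} + 1} e^{y} + 15 \sqrt{3} e^{y} \sin{\left(2 y \right)}\right)}{27}] = \frac{48 \sqrt{3} y^{2} e^{y} + 48 \sqrt{3} y e^{y} + 45 \sqrt{6 y^{2} + 1} e^{y} \sin{\left(2 y \right)} + 90 \sqrt{6 y^{2} + 1} e^{y} \cos{\left(2 y \right)} + 8 \sqrt{3} e^{y}}{27 \sqrt{6 y^{2} + 1}} = f(y).

F(y) = \frac{\sqrt{3} \left(8 \sqrt{6 y^{2} + 1} e^{y} + 15 \sqrt{3} e^{y} \sin{\left(2 y \right)}\right)}{27} + C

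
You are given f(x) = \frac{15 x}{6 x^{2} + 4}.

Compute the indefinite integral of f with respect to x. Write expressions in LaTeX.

F(x) = \frac{5 \log{\left(\frac{3 x^{2}}{2} + 1 \right)}}{4} + C

The substitution u = \frac{3 x^{2}}{2} + 1 works: f is exactly (dF/du)*(du/dx) for that inner function.
Check: d/dx[\frac{5 \log{\left(\frac{3 x^{2}}{2} + 1 \right)}}{4}] = \frac{15 x}{6 x^{2} + 4} = f(x).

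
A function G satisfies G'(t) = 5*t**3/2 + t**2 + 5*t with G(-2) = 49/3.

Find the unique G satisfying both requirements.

G(t) = 5*t**4/8 + t**3/3 + 5*t**2/2 - 1

The integrand splits into summands that can be handled one at a time.
A general antiderivative is 5*t**4/8 + t**3/3 + 5*t**2/2 + C.
The condition gives C = 49/3 - (52/3) = -1.
So G(t) = 5*t**4/8 + t**3/3 + 5*t**2/2 - 1.
Check: d/dt[5*t**4/8 + t**3/3 + 5*t**2/2 - 1] = 5*t**3/2 + t**2 + 5*t = G'(t).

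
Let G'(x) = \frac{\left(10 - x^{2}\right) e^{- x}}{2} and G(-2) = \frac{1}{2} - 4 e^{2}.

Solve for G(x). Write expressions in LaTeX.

G(x) = \frac{\left(x^{2} + 2 x + e^{x} - 8\right) e^{- x}}{2}

G'(x) has the shape u'v + uv' for u = \frac{x^{2}}{2} + x - 4 and v = e^{- x} — it is the derivative of the product u*v.
A general antiderivative is \frac{\left(x^{2} + 2 x - 8\right) e^{- x}}{2} + C.
The condition gives C = \frac{1}{2} - 4 e^{2} - (- 4 e^{2}) = \frac{1}{2}.
So G(x) = \frac{\left(x^{2} + 2 x + e^{x} - 8\right) e^{- x}}{2}.
Check: d/dx[\frac{\left(x^{2} + 2 x + e^{x} - 8\right) e^{- x}}{2}] = \frac{\left(10 - x^{2}\right) e^{- x}}{2} = G'(x).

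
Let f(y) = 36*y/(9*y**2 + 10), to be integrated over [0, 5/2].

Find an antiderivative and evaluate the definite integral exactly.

Antiderivative: F(y) = 2*log(3*y**2/2 + 5/3); value = -2*log(5/3) + 2*log(265/24)

f matches the chain-rule pattern g'(h)*h' with inner function h(y) = 3*y**2/2 + 5/3; substituting u = h(y) collapses the integral.
F(y) = 2*log(3*y**2/2 + 5/3) is an antiderivative of f.
Check: d/dy[2*log(3*y**2/2 + 5/3)] = 36*y/(9*y**2 + 10) = f(y).
F(5/2) = 2*log(265/24); F(0) = 2*log(5/3).
Integral = F(5/2) - F(0) = -2*log(5/3) + 2*log(265/24).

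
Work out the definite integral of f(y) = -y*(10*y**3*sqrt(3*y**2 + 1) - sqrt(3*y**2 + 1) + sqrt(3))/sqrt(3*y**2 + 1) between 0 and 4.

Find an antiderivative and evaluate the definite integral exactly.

Antiderivative: F(y) = sqrt(3)*(-4*sqrt(3)*y**5 + sqrt(3)*y**2 - 2*sqrt(3*y**2 + 1))/6; value = -2040 - 2*sqrt(3)

Any candidate F(y) must reproduce f(y) exactly when differentiated.
F(y) = sqrt(3)*(-4*sqrt(3)*y**5 + sqrt(3)*y**2 - 2*sqrt(3*y**2 + 1))/6 is an antiderivative of f.
Check: d/dy[sqrt(3)*(-4*sqrt(3)*y**5 + sqrt(3)*y**2 - 2*sqrt(3*y**2 + 1))/6] = (-10*y**4*sqrt(3*y**2 + 1) + y*sqrt(3*y**2 + 1) - sqrt(3)*y)/sqrt(3*y**2 + 1), which equals f(y).
F(4) = -2040 - 7*sqrt(3)/3; F(0) = -sqrt(3)/3.
Integral = F(4) - F(0) = -2040 - 2*sqrt(3).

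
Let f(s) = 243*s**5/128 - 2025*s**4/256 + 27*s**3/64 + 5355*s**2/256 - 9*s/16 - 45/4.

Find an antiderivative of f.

An antiderivative is F(s) = -3*(-3*s**2/4 + 5*s/4 + 2)**3/4.

f matches the chain-rule pattern g'(h)*h' with inner function h(s) = -3*s**2/4 + 5*s/4 + 2; substituting u = h(s) collapses the integral.
Check: d/ds[-3*(-3*s**2/4 + 5*s/4 + 2)**3/4] = 243*s**5/128 - 2025*s**4/256 + 27*s**3/64 + 5355*s**2/256 - 9*s/16 - 45/4 = f(s).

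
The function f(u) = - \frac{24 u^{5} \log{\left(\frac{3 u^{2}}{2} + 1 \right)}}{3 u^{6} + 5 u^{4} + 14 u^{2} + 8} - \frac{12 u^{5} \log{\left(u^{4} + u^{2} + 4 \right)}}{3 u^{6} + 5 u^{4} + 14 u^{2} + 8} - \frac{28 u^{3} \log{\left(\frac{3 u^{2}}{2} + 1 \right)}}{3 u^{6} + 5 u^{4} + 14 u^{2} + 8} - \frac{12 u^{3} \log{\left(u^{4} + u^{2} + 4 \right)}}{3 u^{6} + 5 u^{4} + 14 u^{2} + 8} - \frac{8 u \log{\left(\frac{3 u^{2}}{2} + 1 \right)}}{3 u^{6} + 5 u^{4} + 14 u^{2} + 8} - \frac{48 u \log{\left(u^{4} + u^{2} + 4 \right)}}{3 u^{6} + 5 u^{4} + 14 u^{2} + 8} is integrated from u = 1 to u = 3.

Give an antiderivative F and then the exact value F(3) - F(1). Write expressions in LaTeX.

Antiderivative: F(u) = - 2 \log{\left(\frac{3 u^{2}}{2} + 1 \right)} \log{\left(u^{4} + u^{2} + 4 \right)}; value = - 2 \log{\left(\frac{29}{2} \right)} \log{\left(94 \right)} + 2 \log{\left(\frac{5}{2} \right)} \log{\left(6 \right)}

f has the shape v'r + vr' for v = - 2 \log{\left(\frac{3 u^{2}}{2} + 1 \right)} and r = \log{\left(u^{4} + u^{2} + 4 \right)} — it is the derivative of the product v*r.
F(u) = - 2 \log{\left(\frac{3 u^{2}}{2} + 1 \right)} \log{\left(u^{4} + u^{2} + 4 \right)} is an antiderivative of f.
Check: d/du[- 2 \log{\left(\frac{3 u^{2}}{2} + 1 \right)} \log{\left(u^{4} + u^{2} + 4 \right)}] = \frac{- 24 u^{5} \log{\left(\frac{3 u^{2}}{2} + 1 \right)} - 12 u^{5} \log{\left(u^{4} + u^{2} + 4 \right)} - 28 u^{3} \log{\left(\frac{3 u^{2}}{2} + 1 \right)} - 12 u^{3} \log{\left(u^{4} + u^{2} + 4 \right)} - 8 u \log{\left(\frac{3 u^{2}}{2} + 1 \right)} - 48 u \log{\left(u^{4} + u^{2} + 4 \right)}}{3 u^{6} + 5 u^{4} + 14 u^{2} + 8}, which equals f(u).
F(3) = - 2 \log{\left(\frac{29}{2} \right)} \log{\left(94 \right)}; F(1) = - 2 \log{\left(\frac{5}{2} \right)} \log{\left(6 \right)}.
Integral = F(3) - F(1) = - 2 \log{\left(\frac{29}{2} \right)} \log{\left(94 \right)} + 2 \log{\left(\frac{5}{2} \right)} \log{\left(6 \right)}.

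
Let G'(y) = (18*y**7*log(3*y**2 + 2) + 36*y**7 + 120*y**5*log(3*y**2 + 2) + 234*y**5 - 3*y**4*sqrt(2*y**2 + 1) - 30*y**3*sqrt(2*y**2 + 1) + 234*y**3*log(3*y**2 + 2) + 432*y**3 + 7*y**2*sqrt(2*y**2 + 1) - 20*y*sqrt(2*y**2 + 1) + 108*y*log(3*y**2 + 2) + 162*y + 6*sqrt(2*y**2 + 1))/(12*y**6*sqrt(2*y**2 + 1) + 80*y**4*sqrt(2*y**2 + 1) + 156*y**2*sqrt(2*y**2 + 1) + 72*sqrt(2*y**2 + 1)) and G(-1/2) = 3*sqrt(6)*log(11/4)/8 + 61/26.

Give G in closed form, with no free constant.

Any candidate G(y) must reproduce the stated G'(y) exactly.
A general antiderivative is (y/2 + 5/2)/(2*y**2 + 6) + 3*sqrt(2*y**2 + 1)*log(3*y**2 + 2)/4 + C.
The condition gives C = 3*sqrt(6)*log(11/4)/8 + 61/26 - (9/26 + 3*sqrt(6)*log(11/4)/8) = 2.
So G(y) = (3*y**2*sqrt(2*y**2 + 1)*log(3*y**2 + 2) + 8*y**2 + y + 9*sqrt(2*y**2 + 1)*log(3*y**2 + 2) + 29)/(4*(y**2 + 3)).
Check: d/dy[(3*y**2*sqrt(2*y**2 + 1)*log(3*y**2 + 2) + 8*y**2 + y + 9*sqrt(2*y**2 + 1)*log(3*y**2 + 2) + 29)/(4*(y**2 + 3))] = (18*y**7*log(3*y**2 + 2) + 36*y**7 + 120*y**5*log(3*y**2 + 2) + 234*y**5 - 3*y**4*sqrt(2*y**2 + 1) - 30*y**3*sqrt(2*y**2 + 1) + 234*y**3*log(3*y**2 + 2) + 432*y**3 + 7*y**2*sqrt(2*y**2 + 1) - 20*y*sqrt(2*y**2 + 1) + 108*y*log(3*y**2 + 2) + 162*y + 6*sqrt(2*y**2 + 1))/(12*y**6*sqrt(2*y**2 + 1) + 80*y**4*sqrt(2*y**2 + 1) + 156*y**2*sqrt(2*y**2 + 1) + 72*sqrt(2*y**2 + 1)) = G'(y).

G(y) = (3*y**2*sqrt(2*y**2 + 1)*log(3*y**2 + 2) + 8*y**2 + y + 9*sqrt(2*y**2 + 1)*log(3*y**2 + 2) + 29)/(4*(y**2 + 3))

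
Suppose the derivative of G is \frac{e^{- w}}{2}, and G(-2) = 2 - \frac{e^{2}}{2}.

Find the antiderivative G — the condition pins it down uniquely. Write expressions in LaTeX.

G(w) = \frac{\left(4 e^{w} - 1\right) e^{- w}}{2}

Since d/dw undoes antidifferentiation here, G(w) must give back the stated G'(w).
A general antiderivative is - \frac{e^{- w}}{2} + C.
The condition gives C = 2 - \frac{e^{2}}{2} - (- \frac{e^{2}}{2}) = 2.
So G(w) = \frac{\left(4 e^{w} - 1\right) e^{- w}}{2}.
Check: d/dw[\frac{\left(4 e^{w} - 1\right) e^{- w}}{2}] = \frac{e^{- w}}{2} = G'(w).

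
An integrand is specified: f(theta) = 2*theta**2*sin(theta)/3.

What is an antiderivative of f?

An antiderivative is F(theta) = -2*theta**2*cos(theta)/3 + 4*theta*sin(theta)/3 + 4*cos(theta)/3.

Differentiate the proposed F(theta) back; it has to land on f(theta) exactly.
Check: d/dtheta[-2*theta**2*cos(theta)/3 + 4*theta*sin(theta)/3 + 4*cos(theta)/3] = 2*theta**2*sin(theta)/3 = f(theta).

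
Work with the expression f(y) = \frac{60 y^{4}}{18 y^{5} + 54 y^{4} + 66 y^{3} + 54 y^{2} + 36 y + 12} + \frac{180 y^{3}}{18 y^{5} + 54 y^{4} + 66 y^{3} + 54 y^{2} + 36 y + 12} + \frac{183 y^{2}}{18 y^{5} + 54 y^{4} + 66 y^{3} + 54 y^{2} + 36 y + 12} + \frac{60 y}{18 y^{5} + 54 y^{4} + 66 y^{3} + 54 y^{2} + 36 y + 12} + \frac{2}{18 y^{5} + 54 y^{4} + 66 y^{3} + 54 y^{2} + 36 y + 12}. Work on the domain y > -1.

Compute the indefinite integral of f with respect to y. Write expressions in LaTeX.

F(y) = \frac{5 \log{\left(y^{2} + \frac{2}{3} \right)}}{3} - \frac{3}{36 y^{2} + 72 y + 36} + C

Integrate term by term and add the pieces.
Check: d/dy[\frac{5 \log{\left(y^{2} + \frac{2}{3} \right)}}{3} - \frac{3}{36 y^{2} + 72 y + 36}] = \frac{60 y^{4} + 180 y^{3} + 183 y^{2} + 60 y + 2}{18 y^{5} + 54 y^{4} + 66 y^{3} + 54 y^{2} + 36 y + 12}, which equals f(y).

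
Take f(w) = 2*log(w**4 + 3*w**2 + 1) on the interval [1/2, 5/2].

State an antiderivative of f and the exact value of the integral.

Whatever form F(w) takes, F'(w) = f(w) is non-negotiable.
F(w) = 2*w*log(w**4 + 3*w**2 + 1) - 8*w - 2*atan(2*w/(-1 + sqrt(5))) + 2*sqrt(5)*atan(2*w/(-1 + sqrt(5))) + 2*atan(2*w/(1 + sqrt(5))) + 2*sqrt(5)*atan(2*w/(1 + sqrt(5))) is an antiderivative of f.
Check: d/dw[2*w*log(w**4 + 3*w**2 + 1) - 8*w - 2*atan(2*w/(-1 + sqrt(5))) + 2*sqrt(5)*atan(2*w/(-1 + sqrt(5))) + 2*atan(2*w/(1 + sqrt(5))) + 2*sqrt(5)*atan(2*w/(1 + sqrt(5)))] = 2*log(w**4 + 3*w**2 + 1) = f(w).
F(5/2) = -20 - 2*atan(5/(-1 + sqrt(5))) + 2*atan(5/(1 + sqrt(5))) + 2*sqrt(5)*atan(5/(1 + sqrt(5))) + 2*sqrt(5)*atan(5/(-1 + sqrt(5))) + 5*log(941/16); F(1/2) = -4 - 2*atan(1/(-1 + sqrt(5))) + log(29/16) + 2*atan(1/(1 + sqrt(5))) + 2*sqrt(5)*atan(1/(1 + sqrt(5))) + 2*sqrt(5)*atan(1/(-1 + sqrt(5))).
Integral = F(5/2) - F(1/2) = -16 - 2*sqrt(5)*atan(1/(-1 + sqrt(5))) - 2*atan(5/(-1 + sqrt(5))) - 2*sqrt(5)*atan(1/(1 + sqrt(5))) - 2*atan(1/(1 + sqrt(5))) - log(29/16) + 2*atan(1/(-1 + sqrt(5))) + 2*atan(5/(1 + sqrt(5))) + 2*sqrt(5)*atan(5/(1 + sqrt(5))) + 2*sqrt(5)*atan(5/(-1 + sqrt(5))) + 5*log(941/16).

Antiderivative: F(w) = 2*w*log(w**4 + 3*w**2 + 1) - 8*w - 2*atan(2*w/(-1 + sqrt(5))) + 2*sqrt(5)*atan(2*w/(-1 + sqrt(5))) + 2*atan(2*w/(1 + sqrt(5))) + 2*sqrt(5)*atan(2*w/(1 + sqrt(5))); value = -16 - 2*sqrt(5)*atan(1/(-1 + sqrt(5))) - 2*atan(5/(-1 + sqrt(5))) - 2*sqrt(5)*atan(1/(1 + sqrt(5))) - 2*atan(1/(1 + sqrt(5))) - log(29/16) + 2*atan(1/(-1 + sqrt(5))) + 2*atan(5/(1 + sqrt(5))) + 2*sqrt(5)*atan(5/(1 + sqrt(5))) + 2*sqrt(5)*atan(5/(-1 + sqrt(5))) + 5*log(941/16)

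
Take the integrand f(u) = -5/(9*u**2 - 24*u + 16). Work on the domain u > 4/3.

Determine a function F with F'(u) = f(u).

An antiderivative is F(u) = 5/(9*u - 12).

Since d/du undoes antidifferentiation here, F'(u) = f(u) is required of F(u).
Check: d/du[5/(9*u - 12)] = -5/(9*u**2 - 24*u + 16) = f(u).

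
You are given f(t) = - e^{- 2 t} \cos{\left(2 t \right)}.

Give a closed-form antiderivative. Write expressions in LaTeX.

A first test for any F(t): its t-derivative must equal f(t) identically.
Check: d/dt[\frac{\left(- \sin{\left(2 t \right)} + \cos{\left(2 t \right)}\right) e^{- 2 t}}{4}] = - e^{- 2 t} \cos{\left(2 t \right)} = f(t).

An antiderivative is F(t) = \frac{\left(- \sin{\left(2 t \right)} + \cos{\left(2 t \right)}\right) e^{- 2 t}}{4}.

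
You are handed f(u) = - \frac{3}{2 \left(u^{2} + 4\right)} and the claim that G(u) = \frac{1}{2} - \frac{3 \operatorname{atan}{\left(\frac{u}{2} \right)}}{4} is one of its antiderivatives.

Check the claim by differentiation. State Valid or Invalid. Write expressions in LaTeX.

d/du[G] = - \frac{3}{2 u^{2} + 8}
This equals f(u) exactly, so the claim holds.

Valid - differentiating G returns exactly f.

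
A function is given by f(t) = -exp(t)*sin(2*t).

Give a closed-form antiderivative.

An antiderivative is F(t) = -exp(t)*sin(2*t)/5 + 2*exp(t)*cos(2*t)/5.

Check any antiderivative F(t) by computing F'(t) and comparing it with f(t).
Check: d/dt[-exp(t)*sin(2*t)/5 + 2*exp(t)*cos(2*t)/5] = -exp(t)*sin(2*t) = f(t).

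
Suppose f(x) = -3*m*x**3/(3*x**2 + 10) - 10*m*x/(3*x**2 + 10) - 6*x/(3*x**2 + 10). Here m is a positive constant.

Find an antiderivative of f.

Integrate term by term and add the pieces.
Check: d/dx[-m*x**2/2 - log(3*x**2/2 + 5)] = (-3*m*x**3 - 10*m*x - 6*x)/(3*x**2 + 10), which equals f(x).

An antiderivative is F(x) = -m*x**2/2 - log(3*x**2/2 + 5).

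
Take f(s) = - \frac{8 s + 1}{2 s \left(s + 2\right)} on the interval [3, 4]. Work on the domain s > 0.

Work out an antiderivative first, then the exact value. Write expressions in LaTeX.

Antiderivative: F(s) = - \frac{\log{\left(s \right)}}{4} - \frac{15 \log{\left(s + 2 \right)}}{4}; value = - \frac{15 \log{\left(6 \right)}}{4} - \frac{\log{\left(4 \right)}}{4} + \frac{\log{\left(3 \right)}}{4} + \frac{15 \log{\left(5 \right)}}{4}

The denominator factors as 2 s \left(s + 2\right); partial fractions split f into directly integrable pieces: - \frac{15}{4 \left(s + 2\right)} - \frac{1}{4 s}.
F(s) = - \frac{\log{\left(s \right)}}{4} - \frac{15 \log{\left(s + 2 \right)}}{4} is an antiderivative of f.
Check: d/ds[- \frac{\log{\left(s \right)}}{4} - \frac{15 \log{\left(s + 2 \right)}}{4}] = \frac{- 8 s - 1}{2 s^{2} + 4 s}, which equals f(s).
F(4) = - \frac{15 \log{\left(6 \right)}}{4} - \frac{\log{\left(4 \right)}}{4}; F(3) = - \frac{15 \log{\left(5 \right)}}{4} - \frac{\log{\left(3 \right)}}{4}.
Integral = F(4) - F(3) = - \frac{15 \log{\left(6 \right)}}{4} - \frac{\log{\left(4 \right)}}{4} + \frac{\log{\left(3 \right)}}{4} + \frac{15 \log{\left(5 \right)}}{4}.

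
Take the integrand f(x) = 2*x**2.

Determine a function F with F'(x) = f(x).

An antiderivative is F(x) = (2*x**3 - 5)/3.

Any candidate F(x) must reproduce f(x) exactly when differentiated.
Check: d/dx[(2*x**3 - 5)/3] = 2*x**2 = f(x).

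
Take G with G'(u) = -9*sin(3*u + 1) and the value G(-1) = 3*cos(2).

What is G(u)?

Check a candidate G(u) by differentiating: d/du[G] must match the given G'(u).
A general antiderivative is 3*cos(3*u + 1) + C.
The condition gives C = 3*cos(2) - (3*cos(2)) = 0.
So G(u) = 3*cos(3*u + 1).
Check: d/du[3*cos(3*u + 1)] = -9*sin(3*u + 1) = G'(u).

G(u) = 3*cos(3*u + 1)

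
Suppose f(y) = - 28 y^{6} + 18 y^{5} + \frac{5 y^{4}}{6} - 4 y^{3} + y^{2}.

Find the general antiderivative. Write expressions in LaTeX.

f has the shape u'v + uv' for u = y^{3} - \frac{y^{2}}{2} and v = - 4 y^{4} + y^{3} + \frac{2 y^{2}}{3} - \frac{2 y}{3} — it is the derivative of the product u*v.
Check: d/dy[- \frac{y^{3} \left(2 y - 1\right) \left(12 y^{3} - 3 y^{2} - 2 y + 2\right)}{6}] = - 28 y^{6} + 18 y^{5} + \frac{5 y^{4}}{6} - 4 y^{3} + y^{2} = f(y).

F(y) = - \frac{y^{3} \left(2 y - 1\right) \left(12 y^{3} - 3 y^{2} - 2 y + 2\right)}{6} + C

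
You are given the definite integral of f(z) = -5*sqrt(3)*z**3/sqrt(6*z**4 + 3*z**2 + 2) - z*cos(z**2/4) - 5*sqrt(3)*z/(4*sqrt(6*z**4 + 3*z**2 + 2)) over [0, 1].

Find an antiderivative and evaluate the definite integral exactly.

The integrand splits into summands that can be handled one at a time.
F(z) = -5*sqrt(2*z**4 + z**2 + 2/3)/4 - 2*sin(z**2/4) is an antiderivative of f.
Check: d/dz[-5*sqrt(2*z**4 + z**2 + 2/3)/4 - 2*sin(z**2/4)] = (-20*sqrt(3)*z**3 - 4*z*sqrt(6*z**4 + 3*z**2 + 2)*cos(z**2/4) - 5*sqrt(3)*z)/(4*sqrt(6*z**4 + 3*z**2 + 2)), which equals f(z).
F(1) = -5*sqrt(33)/12 - 2*sin(1/4); F(0) = -5*sqrt(6)/12.
Integral = F(1) - F(0) = -5*sqrt(33)/12 - 2*sin(1/4) + 5*sqrt(6)/12.

Antiderivative: F(z) = -5*sqrt(2*z**4 + z**2 + 2/3)/4 - 2*sin(z**2/4); value = -5*sqrt(33)/12 - 2*sin(1/4) + 5*sqrt(6)/12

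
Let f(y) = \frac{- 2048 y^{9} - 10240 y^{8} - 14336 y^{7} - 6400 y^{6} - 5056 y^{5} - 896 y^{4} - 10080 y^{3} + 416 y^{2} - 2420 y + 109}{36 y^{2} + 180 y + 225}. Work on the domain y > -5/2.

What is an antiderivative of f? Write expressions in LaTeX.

An antiderivative is F(y) = \frac{- 4 \left(2 y + 5\right) \left(- 4 y^{2} - 1\right)^{2} \left(2 y^{4} + y^{2} - 2 y + 3\right) - 9}{18 \left(2 y + 5\right)}.

For F(y) to be correct the identity F'(y) - f(y) = 0 must hold.
Check: d/dy[\frac{- 4 \left(2 y + 5\right) \left(- 4 y^{2} - 1\right)^{2} \left(2 y^{4} + y^{2} - 2 y + 3\right) - 9}{18 \left(2 y + 5\right)}] = \frac{- 2048 y^{9} - 10240 y^{8} - 14336 y^{7} - 6400 y^{6} - 5056 y^{5} - 896 y^{4} - 10080 y^{3} + 416 y^{2} - 2420 y + 109}{36 y^{2} + 180 y + 225} = f(y).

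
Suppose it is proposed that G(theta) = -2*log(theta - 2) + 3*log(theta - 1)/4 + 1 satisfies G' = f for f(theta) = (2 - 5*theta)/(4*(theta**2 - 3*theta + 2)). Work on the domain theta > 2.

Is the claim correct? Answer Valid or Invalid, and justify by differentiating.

d/dtheta[G] = (2 - 5*theta)/(4*theta**2 - 12*theta + 8)
This equals f(theta) exactly, so the claim holds.

Valid - differentiating G returns exactly f.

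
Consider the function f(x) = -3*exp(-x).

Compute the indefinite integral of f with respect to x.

F(x) = 3*exp(-x) + C

For F(x) to be correct the identity F'(x) - f(x) = 0 must hold.
Check: d/dx[3*exp(-x)] = -3*exp(-x) = f(x).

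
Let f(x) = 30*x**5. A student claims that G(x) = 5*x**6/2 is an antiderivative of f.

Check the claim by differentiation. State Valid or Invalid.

d/dx[G] = 15*x**5
d/dx[G] - f(x) = -15*x**5 != 0.

Invalid: d/dx[G] - f = -15*x**5, which is not 0.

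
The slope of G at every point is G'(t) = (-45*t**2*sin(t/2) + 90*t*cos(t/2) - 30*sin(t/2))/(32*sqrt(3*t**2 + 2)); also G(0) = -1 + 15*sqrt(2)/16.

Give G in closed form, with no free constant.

Recognize the product-rule pattern: G'(t) = u'v + uv' with u = 15*sqrt(3*t**2 + 2)/16, v = cos(t/2), so integration by parts undoes it.
A general antiderivative is 15*sqrt(3*t**2 + 2)*cos(t/2)/16 + C.
The condition gives C = -1 + 15*sqrt(2)/16 - (15*sqrt(2)/16) = -1.
So G(t) = (15*sqrt(3*t**2 + 2)*cos(t/2) - 16)/16.
Check: d/dt[(15*sqrt(3*t**2 + 2)*cos(t/2) - 16)/16] = (-45*t**2*sin(t/2) + 90*t*cos(t/2) - 30*sin(t/2))/(32*sqrt(3*t**2 + 2)) = G'(t).

G(t) = (15*sqrt(3*t**2 + 2)*cos(t/2) - 16)/16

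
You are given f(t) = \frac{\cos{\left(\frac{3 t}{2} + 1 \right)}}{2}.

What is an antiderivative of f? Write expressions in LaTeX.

A first test for any F(t): its t-derivative must equal f(t) identically.
Check: d/dt[\frac{\sin{\left(\frac{3 t}{2} + 1 \right)}}{3}] = \frac{\cos{\left(\frac{3 t}{2} + 1 \right)}}{2} = f(t).

An antiderivative is F(t) = \frac{\sin{\left(\frac{3 t}{2} + 1 \right)}}{3}.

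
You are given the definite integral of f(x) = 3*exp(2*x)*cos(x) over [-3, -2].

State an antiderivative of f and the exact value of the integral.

Whatever form F(x) takes, F'(x) = f(x) is non-negotiable.
F(x) = 3*(sin(x) + 2*cos(x))*exp(2*x)/5 is an antiderivative of f.
Check: d/dx[3*(sin(x) + 2*cos(x))*exp(2*x)/5] = 3*exp(2*x)*cos(x) = f(x).
F(-2) = -3*exp(-4)*sin(2)/5 + 6*exp(-4)*cos(2)/5; F(-3) = 6*exp(-6)*cos(3)/5 - 3*exp(-6)*sin(3)/5.
Integral = F(-2) - F(-3) = -3*exp(-4)*sin(2)/5 + 6*exp(-4)*cos(2)/5 + 3*exp(-6)*sin(3)/5 - 6*exp(-6)*cos(3)/5.

Antiderivative: F(x) = 3*(sin(x) + 2*cos(x))*exp(2*x)/5; value = -3*exp(-4)*sin(2)/5 + 6*exp(-4)*cos(2)/5 + 3*exp(-6)*sin(3)/5 - 6*exp(-6)*cos(3)/5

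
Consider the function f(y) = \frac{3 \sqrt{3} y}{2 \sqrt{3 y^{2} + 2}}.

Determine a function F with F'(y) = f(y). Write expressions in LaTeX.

f matches the chain-rule pattern g'(h)*h' with inner function h(y) = y^{2} + \frac{2}{3}; substituting u = h(y) collapses the integral.
Check: d/dy[\frac{\sqrt{3} \sqrt{3 y^{2} + 2}}{2}] = \frac{3 \sqrt{3} y}{2 \sqrt{3 y^{2} + 2}} = f(y).

An antiderivative is F(y) = \frac{\sqrt{3} \sqrt{3 y^{2} + 2}}{2}.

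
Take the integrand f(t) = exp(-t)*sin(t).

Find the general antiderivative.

F(t) = (-sin(t) - cos(t))*exp(-t)/2 + C

A candidate is checked by its d/dt: the result must match f(t).
Check: d/dt[(-sin(t) - cos(t))*exp(-t)/2] = exp(-t)*sin(t) = f(t).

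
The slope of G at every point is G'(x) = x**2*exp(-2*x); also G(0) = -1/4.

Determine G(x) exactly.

Recognize the product-rule pattern: G'(x) = u'v + uv' with u = -x**2/2 - x/2 - 1/4, v = exp(-2*x), so integration by parts undoes it.
A general antiderivative is (-2*x**2 - 2*x - 1)*exp(-2*x)/4 + C.
The condition gives C = -1/4 - (-1/4) = 0.
So G(x) = (-2*x**2 - 2*x - 1)*exp(-2*x)/4.
Check: d/dx[(-2*x**2 - 2*x - 1)*exp(-2*x)/4] = x**2*exp(-2*x) = G'(x).

G(x) = (-2*x**2 - 2*x - 1)*exp(-2*x)/4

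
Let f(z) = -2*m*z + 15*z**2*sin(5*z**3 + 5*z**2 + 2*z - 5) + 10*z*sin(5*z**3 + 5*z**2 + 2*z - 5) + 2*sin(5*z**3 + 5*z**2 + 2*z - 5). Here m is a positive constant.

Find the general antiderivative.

F(z) = -m*z**2 - cos(5*z**3 + 5*z**2 + 2*z - 5) + C

The integrand splits into summands that can be handled one at a time.
Check: d/dz[-m*z**2 - cos(5*z**3 + 5*z**2 + 2*z - 5)] = -2*m*z + 15*z**2*sin(5*z**3 + 5*z**2 + 2*z - 5) + 10*z*sin(5*z**3 + 5*z**2 + 2*z - 5) + 2*sin(5*z**3 + 5*z**2 + 2*z - 5) = f(z).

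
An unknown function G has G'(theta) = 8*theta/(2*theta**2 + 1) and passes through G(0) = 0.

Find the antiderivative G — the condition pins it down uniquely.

The substitution u = 2*theta**2 + 1 works: G'(theta) is exactly (dG/du)*(du/dtheta) for that inner function.
A general antiderivative is 2*log(2*theta**2 + 1) + C.
The condition gives C = 0 - (0) = 0.
So G(theta) = 2*log(2*theta**2 + 1).
Check: d/dtheta[2*log(2*theta**2 + 1)] = 8*theta/(2*theta**2 + 1) = G'(theta).

G(theta) = 2*log(2*theta**2 + 1)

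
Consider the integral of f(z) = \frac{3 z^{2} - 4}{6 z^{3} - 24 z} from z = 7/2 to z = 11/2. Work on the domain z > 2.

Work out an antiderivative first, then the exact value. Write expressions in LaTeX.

Antiderivative: F(z) = \frac{\log{\left(z^{3} - 4 z \right)}}{6}; value = - \frac{\log{\left(\frac{231}{8} \right)}}{6} + \frac{\log{\left(\frac{1155}{8} \right)}}{6}

Factor the denominator (6 z \left(z - 2\right) \left(z + 2\right)) and decompose: f = \frac{1}{6 \left(z + 2\right)} + \frac{1}{6 \left(z - 2\right)} + \frac{1}{6 z}; each piece integrates to a log, atan, or power term.
F(z) = \frac{\log{\left(z^{3} - 4 z \right)}}{6} is an antiderivative of f.
Check: d/dz[\frac{\log{\left(z^{3} - 4 z \right)}}{6}] = \frac{3 z^{2} - 4}{6 z^{3} - 24 z} = f(z).
F(11/2) = \frac{\log{\left(\frac{1155}{8} \right)}}{6}; F(7/2) = \frac{\log{\left(\frac{231}{8} \right)}}{6}.
Integral = F(11/2) - F(7/2) = - \frac{\log{\left(\frac{231}{8} \right)}}{6} + \frac{\log{\left(\frac{1155}{8} \right)}}{6}.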